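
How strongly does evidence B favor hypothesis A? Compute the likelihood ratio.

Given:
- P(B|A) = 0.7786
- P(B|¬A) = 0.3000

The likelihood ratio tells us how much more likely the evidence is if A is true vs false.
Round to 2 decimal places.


Likelihood Ratio (LR) = P(B|A) / P(B|¬A)

LR = 0.7786 / 0.3000
   = 2.60

The evidence is 2.60 times more likely if A is true than if A is false.
LR > 1, so observing B raises the odds in favor of A.


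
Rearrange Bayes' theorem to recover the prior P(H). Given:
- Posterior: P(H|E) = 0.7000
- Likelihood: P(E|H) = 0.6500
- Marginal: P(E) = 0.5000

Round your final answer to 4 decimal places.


From Bayes' theorem: P(H|E) = P(E|H) × P(H) / P(E)

Rearranging for P(H):
P(H) = P(H|E) × P(E) / P(E|H)
     = 0.7000 × 0.5000 / 0.6500
     = 0.35000000 / 0.6500
     = 0.5385


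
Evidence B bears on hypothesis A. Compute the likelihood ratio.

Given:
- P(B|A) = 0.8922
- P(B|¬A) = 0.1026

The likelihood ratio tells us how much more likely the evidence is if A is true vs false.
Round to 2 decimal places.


Likelihood Ratio (LR) = P(B|A) / P(B|¬A)

LR = 0.8922 / 0.1026
   = 8.70

The evidence is 8.70 times more likely if A is true than if A is false.
LR > 1, so observing B raises the odds in favor of A.


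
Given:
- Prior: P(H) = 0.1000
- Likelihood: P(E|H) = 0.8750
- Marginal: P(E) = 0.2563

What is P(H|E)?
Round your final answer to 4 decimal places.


Using Bayes' theorem:

P(H|E) = P(E|H) × P(H) / P(E)
       = 0.8750 × 0.1000 / 0.2563
       = 0.08750000 / 0.2563
       = 0.3414

The evidence strengthens our belief in H.
Prior: 0.1000 → Posterior: 0.3414


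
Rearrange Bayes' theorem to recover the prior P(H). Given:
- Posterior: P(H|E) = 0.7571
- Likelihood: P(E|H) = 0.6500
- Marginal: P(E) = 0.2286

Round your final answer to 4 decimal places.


From Bayes' theorem: P(H|E) = P(E|H) × P(H) / P(E)

Rearranging for P(H):
P(H) = P(H|E) × P(E) / P(E|H)
     = 0.7571 × 0.2286 / 0.6500
     = 0.17307306 / 0.6500
     = 0.2663


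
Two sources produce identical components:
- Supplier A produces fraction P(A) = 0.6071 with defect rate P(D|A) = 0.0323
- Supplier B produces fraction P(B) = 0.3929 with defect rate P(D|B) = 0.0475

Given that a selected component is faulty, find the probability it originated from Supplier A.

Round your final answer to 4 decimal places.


Let A = from Supplier A, D = faulty

Given:
- P(A) = 0.6071, P(B) = 0.3929
- P(D|A) = 0.0323, P(D|B) = 0.0475

Step 1: Find P(D)
P(D) = P(D|A)P(A) + P(D|B)P(B)
     = 0.0323 × 0.6071 + 0.0475 × 0.3929
     = 0.01960933 + 0.01866275
     = 0.03827208

Step 2: Apply Bayes' theorem
P(A|D) = P(D|A)P(A) / P(D)
       = 0.01960933 / 0.03827208
       = 0.5124


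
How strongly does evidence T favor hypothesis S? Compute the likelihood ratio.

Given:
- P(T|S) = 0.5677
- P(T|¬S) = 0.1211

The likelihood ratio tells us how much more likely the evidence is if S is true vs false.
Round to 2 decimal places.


Likelihood Ratio (LR) = P(T|S) / P(T|¬S)

LR = 0.5677 / 0.1211
   = 4.69

The evidence is 4.69 times more likely if S is true than if S is false.
LR > 1, so observing T raises the odds in favor of S.


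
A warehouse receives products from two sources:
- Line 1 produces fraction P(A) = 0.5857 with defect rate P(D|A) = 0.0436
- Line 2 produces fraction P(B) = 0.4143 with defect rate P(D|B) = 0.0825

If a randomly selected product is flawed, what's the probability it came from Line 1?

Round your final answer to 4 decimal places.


Let A = from Line 1, D = flawed

Given:
- P(A) = 0.5857, P(B) = 0.4143
- P(D|A) = 0.0436, P(D|B) = 0.0825

Step 1: Find P(D)
P(D) = P(D|A)P(A) + P(D|B)P(B)
     = 0.0436 × 0.5857 + 0.0825 × 0.4143
     = 0.02553652 + 0.03417975
     = 0.05971627

Step 2: Apply Bayes' theorem
P(A|D) = P(D|A)P(A) / P(D)
       = 0.02553652 / 0.05971627
       = 0.4276


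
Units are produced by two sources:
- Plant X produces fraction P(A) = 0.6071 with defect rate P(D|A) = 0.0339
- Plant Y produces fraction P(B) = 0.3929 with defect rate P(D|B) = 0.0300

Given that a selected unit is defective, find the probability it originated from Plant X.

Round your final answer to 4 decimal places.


Let A = from Plant X, D = defective

Given:
- P(A) = 0.6071, P(B) = 0.3929
- P(D|A) = 0.0339, P(D|B) = 0.0300

Step 1: Find P(D)
P(D) = P(D|A)P(A) + P(D|B)P(B)
     = 0.0339 × 0.6071 + 0.0300 × 0.3929
     = 0.02058069 + 0.01178700
     = 0.03236769

Step 2: Apply Bayes' theorem
P(A|D) = P(D|A)P(A) / P(D)
       = 0.02058069 / 0.03236769
       = 0.6358


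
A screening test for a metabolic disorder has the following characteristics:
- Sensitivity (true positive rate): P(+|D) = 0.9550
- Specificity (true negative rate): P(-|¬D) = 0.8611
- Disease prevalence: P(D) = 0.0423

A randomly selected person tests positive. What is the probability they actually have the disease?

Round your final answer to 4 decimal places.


Let D = has disease, + = positive test

Given:
- P(D) = 0.0423 (prevalence)
- P(+|D) = 0.9550 (sensitivity)
- P(-|¬D) = 0.8611 (specificity)
- P(+|¬D) = 0.1389 (false positive rate = 1 - specificity)

Step 1: Find P(+)
P(+) = P(+|D)P(D) + P(+|¬D)P(¬D)
     = 0.9550 × 0.0423 + 0.1389 × 0.9577
     = 0.04039650 + 0.13302453
     = 0.17342103

Step 2: Apply Bayes' theorem for P(D|+)
P(D|+) = P(+|D)P(D) / P(+)
       = 0.04039650 / 0.17342103
       = 0.2329


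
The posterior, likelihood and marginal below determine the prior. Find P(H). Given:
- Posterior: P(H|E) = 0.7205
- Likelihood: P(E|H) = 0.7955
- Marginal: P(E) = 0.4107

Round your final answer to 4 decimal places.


From Bayes' theorem: P(H|E) = P(E|H) × P(H) / P(E)

Rearranging for P(H):
P(H) = P(H|E) × P(E) / P(E|H)
     = 0.7205 × 0.4107 / 0.7955
     = 0.29590935 / 0.7955
     = 0.3720


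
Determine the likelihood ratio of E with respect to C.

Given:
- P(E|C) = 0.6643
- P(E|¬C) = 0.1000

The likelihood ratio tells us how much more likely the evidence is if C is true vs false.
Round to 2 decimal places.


Likelihood Ratio (LR) = P(E|C) / P(E|¬C)

LR = 0.6643 / 0.1000
   = 6.64

The evidence is 6.64 times more likely if C is true than if C is false.
Since LR > 1, the evidence supports C over ¬C.


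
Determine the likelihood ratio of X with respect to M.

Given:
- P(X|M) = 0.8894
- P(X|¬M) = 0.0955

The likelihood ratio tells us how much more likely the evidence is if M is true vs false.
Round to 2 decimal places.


Likelihood Ratio (LR) = P(X|M) / P(X|¬M)

LR = 0.8894 / 0.0955
   = 9.31

The evidence is 9.31 times more likely if M is true than if M is false.
Because LR exceeds 1, X is evidence for M.


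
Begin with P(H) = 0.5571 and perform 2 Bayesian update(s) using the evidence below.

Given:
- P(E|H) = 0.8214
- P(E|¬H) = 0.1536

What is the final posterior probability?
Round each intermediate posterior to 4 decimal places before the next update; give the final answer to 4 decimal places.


Sequential Bayesian updating:

Initial prior: P(H) = 0.5571

Update 1:
  P(E) = 0.8214 × 0.5571 + 0.1536 × 0.4429 = 0.45760194 + 0.06802944 = 0.52563138
  P(H|E) = 0.45760194 / 0.52563138 = 0.8706

Update 2:
  P(E) = 0.8214 × 0.8706 + 0.1536 × 0.1294 = 0.71511084 + 0.01987584 = 0.73498668
  P(H|E) = 0.71511084 / 0.73498668 = 0.9730

Final posterior: 0.9730


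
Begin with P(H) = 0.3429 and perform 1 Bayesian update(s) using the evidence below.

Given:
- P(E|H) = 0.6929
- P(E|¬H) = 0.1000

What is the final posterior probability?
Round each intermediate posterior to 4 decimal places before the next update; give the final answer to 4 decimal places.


Sequential Bayesian updating:

Initial prior: P(H) = 0.3429

Update 1:
  P(E) = 0.6929 × 0.3429 + 0.1000 × 0.6571 = 0.23759541 + 0.06571000 = 0.30330541
  P(H|E) = 0.23759541 / 0.30330541 = 0.7834

Final posterior: 0.7834


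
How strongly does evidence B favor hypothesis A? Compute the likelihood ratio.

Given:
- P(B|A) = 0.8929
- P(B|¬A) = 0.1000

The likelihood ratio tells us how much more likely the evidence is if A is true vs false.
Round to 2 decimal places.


Likelihood Ratio (LR) = P(B|A) / P(B|¬A)

LR = 0.8929 / 0.1000
   = 8.93

The evidence is 8.93 times more likely if A is true than if A is false.
Since LR > 1, the evidence supports A over ¬A.


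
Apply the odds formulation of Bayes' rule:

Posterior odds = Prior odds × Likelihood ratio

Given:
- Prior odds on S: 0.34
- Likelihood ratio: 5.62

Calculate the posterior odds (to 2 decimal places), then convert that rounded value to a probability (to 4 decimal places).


Step 1: Calculate posterior odds
Posterior odds = Prior odds × LR
               = 0.34 × 5.62
               = 1.91

Step 2: Convert to probability
P(S|E) = Posterior odds / (1 + Posterior odds)
       = 1.91 / (1 + 1.91)
       = 1.91 / 2.91
       = 0.6564

The evidence increased P(S) from 0.2537 to 0.6564.


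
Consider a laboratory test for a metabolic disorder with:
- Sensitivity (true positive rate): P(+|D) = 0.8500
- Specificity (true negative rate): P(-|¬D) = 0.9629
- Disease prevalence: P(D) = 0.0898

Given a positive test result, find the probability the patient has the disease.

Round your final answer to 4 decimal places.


Let D = has disease, + = positive test

Given:
- P(D) = 0.0898 (prevalence)
- P(+|D) = 0.8500 (sensitivity)
- P(-|¬D) = 0.9629 (specificity)
- P(+|¬D) = 0.0371 (false positive rate = 1 - specificity)

Step 1: Find P(+)
P(+) = P(+|D)P(D) + P(+|¬D)P(¬D)
     = 0.8500 × 0.0898 + 0.0371 × 0.9102
     = 0.07633000 + 0.03376842
     = 0.11009842

Step 2: Apply Bayes' theorem for P(D|+)
P(D|+) = P(+|D)P(D) / P(+)
       = 0.07633000 / 0.11009842
       = 0.6933


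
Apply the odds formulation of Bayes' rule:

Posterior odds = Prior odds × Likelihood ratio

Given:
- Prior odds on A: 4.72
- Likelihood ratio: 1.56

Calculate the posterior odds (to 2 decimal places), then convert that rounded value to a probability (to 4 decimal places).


Step 1: Calculate posterior odds
Posterior odds = Prior odds × LR
               = 4.72 × 1.56
               = 7.36

Step 2: Convert to probability
P(A|E) = Posterior odds / (1 + Posterior odds)
       = 7.36 / (1 + 7.36)
       = 7.36 / 8.36
       = 0.8804

The evidence increased P(A) from 0.8252 to 0.8804.


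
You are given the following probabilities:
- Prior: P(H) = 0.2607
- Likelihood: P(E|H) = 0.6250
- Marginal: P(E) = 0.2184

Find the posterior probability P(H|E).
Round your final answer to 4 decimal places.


Using Bayes' theorem:

P(H|E) = P(E|H) × P(H) / P(E)
       = 0.6250 × 0.2607 / 0.2184
       = 0.16293750 / 0.2184
       = 0.7461

The evidence strengthens our belief in H.
Prior: 0.2607 → Posterior: 0.7461


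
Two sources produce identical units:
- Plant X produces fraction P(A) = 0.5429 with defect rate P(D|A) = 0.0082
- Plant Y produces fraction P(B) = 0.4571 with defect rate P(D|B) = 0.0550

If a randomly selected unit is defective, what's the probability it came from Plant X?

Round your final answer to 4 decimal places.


Let A = from Plant X, D = defective

Given:
- P(A) = 0.5429, P(B) = 0.4571
- P(D|A) = 0.0082, P(D|B) = 0.0550

Step 1: Find P(D)
P(D) = P(D|A)P(A) + P(D|B)P(B)
     = 0.0082 × 0.5429 + 0.0550 × 0.4571
     = 0.00445178 + 0.02514050
     = 0.02959228

Step 2: Apply Bayes' theorem
P(A|D) = P(D|A)P(A) / P(D)
       = 0.00445178 / 0.02959228
       = 0.1504


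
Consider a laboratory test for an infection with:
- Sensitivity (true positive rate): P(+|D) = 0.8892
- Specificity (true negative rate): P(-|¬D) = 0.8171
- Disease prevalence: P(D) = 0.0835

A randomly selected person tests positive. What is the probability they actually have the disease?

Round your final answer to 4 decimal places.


Let D = has disease, + = positive test

Given:
- P(D) = 0.0835 (prevalence)
- P(+|D) = 0.8892 (sensitivity)
- P(-|¬D) = 0.8171 (specificity)
- P(+|¬D) = 0.1829 (false positive rate = 1 - specificity)

Step 1: Find P(+)
P(+) = P(+|D)P(D) + P(+|¬D)P(¬D)
     = 0.8892 × 0.0835 + 0.1829 × 0.9165
     = 0.07424820 + 0.16762785
     = 0.24187605

Step 2: Apply Bayes' theorem for P(D|+)
P(D|+) = P(+|D)P(D) / P(+)
       = 0.07424820 / 0.24187605
       = 0.3070


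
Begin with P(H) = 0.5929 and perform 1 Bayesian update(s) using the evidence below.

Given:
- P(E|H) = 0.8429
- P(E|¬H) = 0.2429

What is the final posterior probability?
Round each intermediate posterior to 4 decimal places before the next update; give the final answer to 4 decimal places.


Sequential Bayesian updating:

Initial prior: P(H) = 0.5929

Update 1:
  P(E) = 0.8429 × 0.5929 + 0.2429 × 0.4071 = 0.49975541 + 0.09888459 = 0.59864000
  P(H|E) = 0.49975541 / 0.59864000 = 0.8348

Final posterior: 0.8348


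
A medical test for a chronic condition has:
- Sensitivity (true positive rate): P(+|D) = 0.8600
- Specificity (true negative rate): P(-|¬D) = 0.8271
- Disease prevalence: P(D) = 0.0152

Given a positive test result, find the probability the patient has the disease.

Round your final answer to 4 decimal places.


Let D = has disease, + = positive test

Given:
- P(D) = 0.0152 (prevalence)
- P(+|D) = 0.8600 (sensitivity)
- P(-|¬D) = 0.8271 (specificity)
- P(+|¬D) = 0.1729 (false positive rate = 1 - specificity)

Step 1: Find P(+)
P(+) = P(+|D)P(D) + P(+|¬D)P(¬D)
     = 0.8600 × 0.0152 + 0.1729 × 0.9848
     = 0.01307200 + 0.17027192
     = 0.18334392

Step 2: Apply Bayes' theorem for P(D|+)
P(D|+) = P(+|D)P(D) / P(+)
       = 0.01307200 / 0.18334392
       = 0.0713


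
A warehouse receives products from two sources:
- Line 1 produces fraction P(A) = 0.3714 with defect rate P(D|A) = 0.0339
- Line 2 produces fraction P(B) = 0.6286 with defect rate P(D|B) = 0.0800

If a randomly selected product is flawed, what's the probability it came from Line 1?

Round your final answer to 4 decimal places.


Let A = from Line 1, D = flawed

Given:
- P(A) = 0.3714, P(B) = 0.6286
- P(D|A) = 0.0339, P(D|B) = 0.0800

Step 1: Find P(D)
P(D) = P(D|A)P(A) + P(D|B)P(B)
     = 0.0339 × 0.3714 + 0.0800 × 0.6286
     = 0.01259046 + 0.05028800
     = 0.06287846

Step 2: Apply Bayes' theorem
P(A|D) = P(D|A)P(A) / P(D)
       = 0.01259046 / 0.06287846
       = 0.2002


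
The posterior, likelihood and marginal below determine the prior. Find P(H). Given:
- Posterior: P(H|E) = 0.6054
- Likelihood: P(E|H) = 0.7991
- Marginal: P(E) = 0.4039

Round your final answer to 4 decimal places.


From Bayes' theorem: P(H|E) = P(E|H) × P(H) / P(E)

Rearranging for P(H):
P(H) = P(H|E) × P(E) / P(E|H)
     = 0.6054 × 0.4039 / 0.7991
     = 0.24452106 / 0.7991
     = 0.3060


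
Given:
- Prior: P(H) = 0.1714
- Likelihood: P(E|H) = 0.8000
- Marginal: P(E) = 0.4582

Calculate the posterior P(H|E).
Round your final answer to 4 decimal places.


Using Bayes' theorem:

P(H|E) = P(E|H) × P(H) / P(E)
       = 0.8000 × 0.1714 / 0.4582
       = 0.13712000 / 0.4582
       = 0.2993

The evidence strengthens our belief in H.
Prior: 0.1714 → Posterior: 0.2993


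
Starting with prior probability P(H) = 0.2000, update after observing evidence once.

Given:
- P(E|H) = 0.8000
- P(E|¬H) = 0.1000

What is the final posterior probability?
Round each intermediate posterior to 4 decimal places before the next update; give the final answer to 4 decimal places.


Sequential Bayesian updating:

Initial prior: P(H) = 0.2000

Update 1:
  P(E) = 0.8000 × 0.2000 + 0.1000 × 0.8000 = 0.16000000 + 0.08000000 = 0.24000000
  P(H|E) = 0.16000000 / 0.24000000 = 0.6667

Final posterior: 0.6667


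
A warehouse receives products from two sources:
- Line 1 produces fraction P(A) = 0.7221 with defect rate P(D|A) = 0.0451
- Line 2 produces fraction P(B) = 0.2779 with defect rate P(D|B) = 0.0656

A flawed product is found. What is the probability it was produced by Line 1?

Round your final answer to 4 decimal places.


Let A = from Line 1, D = flawed

Given:
- P(A) = 0.7221, P(B) = 0.2779
- P(D|A) = 0.0451, P(D|B) = 0.0656

Step 1: Find P(D)
P(D) = P(D|A)P(A) + P(D|B)P(B)
     = 0.0451 × 0.7221 + 0.0656 × 0.2779
     = 0.03256671 + 0.01823024
     = 0.05079695

Step 2: Apply Bayes' theorem
P(A|D) = P(D|A)P(A) / P(D)
       = 0.03256671 / 0.05079695
       = 0.6411


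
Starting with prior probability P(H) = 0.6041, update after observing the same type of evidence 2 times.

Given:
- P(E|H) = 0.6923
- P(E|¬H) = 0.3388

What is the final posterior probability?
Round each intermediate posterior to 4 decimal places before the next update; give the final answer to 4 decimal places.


Sequential Bayesian updating:

Initial prior: P(H) = 0.6041

Update 1:
  P(E) = 0.6923 × 0.6041 + 0.3388 × 0.3959 = 0.41821843 + 0.13413092 = 0.55234935
  P(H|E) = 0.41821843 / 0.55234935 = 0.7572

Update 2:
  P(E) = 0.6923 × 0.7572 + 0.3388 × 0.2428 = 0.52420956 + 0.08226064 = 0.60647020
  P(H|E) = 0.52420956 / 0.60647020 = 0.8644

Final posterior: 0.8644


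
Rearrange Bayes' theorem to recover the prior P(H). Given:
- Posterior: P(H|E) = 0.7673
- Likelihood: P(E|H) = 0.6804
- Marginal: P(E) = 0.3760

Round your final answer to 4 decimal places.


From Bayes' theorem: P(H|E) = P(E|H) × P(H) / P(E)

Rearranging for P(H):
P(H) = P(H|E) × P(E) / P(E|H)
     = 0.7673 × 0.3760 / 0.6804
     = 0.28850480 / 0.6804
     = 0.4240


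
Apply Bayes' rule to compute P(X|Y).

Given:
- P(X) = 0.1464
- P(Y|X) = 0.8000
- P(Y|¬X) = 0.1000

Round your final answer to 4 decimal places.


Bayes' theorem: P(X|Y) = P(Y|X) × P(X) / P(Y)

Step 1: Calculate P(Y) using law of total probability
P(Y) = P(Y|X)P(X) + P(Y|¬X)P(¬X)
     = 0.8000 × 0.1464 + 0.1000 × 0.8536
     = 0.11712000 + 0.08536000
     = 0.20248000

Step 2: Apply Bayes' theorem
P(X|Y) = P(Y|X) × P(X) / P(Y)
       = 0.11712000 / 0.20248000
       = 0.5784


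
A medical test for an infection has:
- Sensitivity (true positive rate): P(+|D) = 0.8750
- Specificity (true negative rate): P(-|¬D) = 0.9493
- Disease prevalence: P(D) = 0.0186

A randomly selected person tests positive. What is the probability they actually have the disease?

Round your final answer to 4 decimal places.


Let D = has disease, + = positive test

Given:
- P(D) = 0.0186 (prevalence)
- P(+|D) = 0.8750 (sensitivity)
- P(-|¬D) = 0.9493 (specificity)
- P(+|¬D) = 0.0507 (false positive rate = 1 - specificity)

Step 1: Find P(+)
P(+) = P(+|D)P(D) + P(+|¬D)P(¬D)
     = 0.8750 × 0.0186 + 0.0507 × 0.9814
     = 0.01627500 + 0.04975698
     = 0.06603198

Step 2: Apply Bayes' theorem for P(D|+)
P(D|+) = P(+|D)P(D) / P(+)
       = 0.01627500 / 0.06603198
       = 0.2465


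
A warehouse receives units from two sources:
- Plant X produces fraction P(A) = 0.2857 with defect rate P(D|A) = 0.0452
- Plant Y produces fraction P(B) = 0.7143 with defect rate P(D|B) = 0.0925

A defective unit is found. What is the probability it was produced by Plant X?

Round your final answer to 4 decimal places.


Let A = from Plant X, D = defective

Given:
- P(A) = 0.2857, P(B) = 0.7143
- P(D|A) = 0.0452, P(D|B) = 0.0925

Step 1: Find P(D)
P(D) = P(D|A)P(A) + P(D|B)P(B)
     = 0.0452 × 0.2857 + 0.0925 × 0.7143
     = 0.01291364 + 0.06607275
     = 0.07898639

Step 2: Apply Bayes' theorem
P(A|D) = P(D|A)P(A) / P(D)
       = 0.01291364 / 0.07898639
       = 0.1635


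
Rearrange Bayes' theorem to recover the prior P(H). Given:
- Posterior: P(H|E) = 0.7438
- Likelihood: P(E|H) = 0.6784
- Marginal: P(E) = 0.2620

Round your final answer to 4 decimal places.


From Bayes' theorem: P(H|E) = P(E|H) × P(H) / P(E)

Rearranging for P(H):
P(H) = P(H|E) × P(E) / P(E|H)
     = 0.7438 × 0.2620 / 0.6784
     = 0.19487560 / 0.6784
     = 0.2873


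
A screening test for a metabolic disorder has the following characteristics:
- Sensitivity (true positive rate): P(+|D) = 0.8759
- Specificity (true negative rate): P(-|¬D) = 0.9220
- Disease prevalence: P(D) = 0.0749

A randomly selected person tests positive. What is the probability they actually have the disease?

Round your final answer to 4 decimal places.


Let D = has disease, + = positive test

Given:
- P(D) = 0.0749 (prevalence)
- P(+|D) = 0.8759 (sensitivity)
- P(-|¬D) = 0.9220 (specificity)
- P(+|¬D) = 0.0780 (false positive rate = 1 - specificity)

Step 1: Find P(+)
P(+) = P(+|D)P(D) + P(+|¬D)P(¬D)
     = 0.8759 × 0.0749 + 0.0780 × 0.9251
     = 0.06560491 + 0.07215780
     = 0.13776271

Step 2: Apply Bayes' theorem for P(D|+)
P(D|+) = P(+|D)P(D) / P(+)
       = 0.06560491 / 0.13776271
       = 0.4762


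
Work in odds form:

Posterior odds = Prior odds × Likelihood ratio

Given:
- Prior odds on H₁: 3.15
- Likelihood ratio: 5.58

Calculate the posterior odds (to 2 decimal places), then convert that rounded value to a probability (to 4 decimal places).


Step 1: Calculate posterior odds
Posterior odds = Prior odds × LR
               = 3.15 × 5.58
               = 17.58

Step 2: Convert to probability
P(H₁|E) = Posterior odds / (1 + Posterior odds)
       = 17.58 / (1 + 17.58)
       = 17.58 / 18.58
       = 0.9462

The evidence increased P(H₁) from 0.7590 to 0.9462.


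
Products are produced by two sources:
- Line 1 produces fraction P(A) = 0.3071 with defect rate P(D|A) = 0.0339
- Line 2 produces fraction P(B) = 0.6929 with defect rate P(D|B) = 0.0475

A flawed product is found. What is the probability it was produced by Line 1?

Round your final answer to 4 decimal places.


Let A = from Line 1, D = flawed

Given:
- P(A) = 0.3071, P(B) = 0.6929
- P(D|A) = 0.0339, P(D|B) = 0.0475

Step 1: Find P(D)
P(D) = P(D|A)P(A) + P(D|B)P(B)
     = 0.0339 × 0.3071 + 0.0475 × 0.6929
     = 0.01041069 + 0.03291275
     = 0.04332344

Step 2: Apply Bayes' theorem
P(A|D) = P(D|A)P(A) / P(D)
       = 0.01041069 / 0.04332344
       = 0.2403


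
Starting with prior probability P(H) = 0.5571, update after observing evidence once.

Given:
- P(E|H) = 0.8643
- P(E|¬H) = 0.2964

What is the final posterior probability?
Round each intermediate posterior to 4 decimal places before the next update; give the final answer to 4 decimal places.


Sequential Bayesian updating:

Initial prior: P(H) = 0.5571

Update 1:
  P(E) = 0.8643 × 0.5571 + 0.2964 × 0.4429 = 0.48150153 + 0.13127556 = 0.61277709
  P(H|E) = 0.48150153 / 0.61277709 = 0.7858

Final posterior: 0.7858


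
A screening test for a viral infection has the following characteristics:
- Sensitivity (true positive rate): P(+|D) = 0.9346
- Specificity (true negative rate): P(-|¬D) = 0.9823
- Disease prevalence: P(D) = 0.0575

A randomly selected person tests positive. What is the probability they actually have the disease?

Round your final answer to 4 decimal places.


Let D = has disease, + = positive test

Given:
- P(D) = 0.0575 (prevalence)
- P(+|D) = 0.9346 (sensitivity)
- P(-|¬D) = 0.9823 (specificity)
- P(+|¬D) = 0.0177 (false positive rate = 1 - specificity)

Step 1: Find P(+)
P(+) = P(+|D)P(D) + P(+|¬D)P(¬D)
     = 0.9346 × 0.0575 + 0.0177 × 0.9425
     = 0.05373950 + 0.01668225
     = 0.07042175

Step 2: Apply Bayes' theorem for P(D|+)
P(D|+) = P(+|D)P(D) / P(+)
       = 0.05373950 / 0.07042175
       = 0.7631


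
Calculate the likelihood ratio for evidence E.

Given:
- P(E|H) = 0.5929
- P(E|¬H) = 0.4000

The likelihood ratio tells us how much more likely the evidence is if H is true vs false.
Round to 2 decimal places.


Likelihood Ratio (LR) = P(E|H) / P(E|¬H)

LR = 0.5929 / 0.4000
   = 1.48

The evidence is 1.48 times more likely if H is true than if H is false.
Because LR exceeds 1, E is evidence for H.


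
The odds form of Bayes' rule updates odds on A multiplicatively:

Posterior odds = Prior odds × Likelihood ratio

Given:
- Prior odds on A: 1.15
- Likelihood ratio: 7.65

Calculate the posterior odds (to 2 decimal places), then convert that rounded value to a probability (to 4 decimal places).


Step 1: Calculate posterior odds
Posterior odds = Prior odds × LR
               = 1.15 × 7.65
               = 8.80

Step 2: Convert to probability
P(A|E) = Posterior odds / (1 + Posterior odds)
       = 8.80 / (1 + 8.80)
       = 8.80 / 9.80
       = 0.8980

The evidence increased P(A) from 0.5349 to 0.8980.


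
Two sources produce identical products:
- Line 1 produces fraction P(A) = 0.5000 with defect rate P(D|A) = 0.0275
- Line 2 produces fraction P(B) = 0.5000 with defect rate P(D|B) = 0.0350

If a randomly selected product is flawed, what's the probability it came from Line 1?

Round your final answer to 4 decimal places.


Let A = from Line 1, D = flawed

Given:
- P(A) = 0.5000, P(B) = 0.5000
- P(D|A) = 0.0275, P(D|B) = 0.0350

Step 1: Find P(D)
P(D) = P(D|A)P(A) + P(D|B)P(B)
     = 0.0275 × 0.5000 + 0.0350 × 0.5000
     = 0.01375000 + 0.01750000
     = 0.03125000

Step 2: Apply Bayes' theorem
P(A|D) = P(D|A)P(A) / P(D)
       = 0.01375000 / 0.03125000
       = 0.4400


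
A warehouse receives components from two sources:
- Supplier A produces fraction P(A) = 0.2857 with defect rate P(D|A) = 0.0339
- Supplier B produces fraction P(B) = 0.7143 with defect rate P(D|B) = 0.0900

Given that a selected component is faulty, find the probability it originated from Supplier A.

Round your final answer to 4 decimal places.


Let A = from Supplier A, D = faulty

Given:
- P(A) = 0.2857, P(B) = 0.7143
- P(D|A) = 0.0339, P(D|B) = 0.0900

Step 1: Find P(D)
P(D) = P(D|A)P(A) + P(D|B)P(B)
     = 0.0339 × 0.2857 + 0.0900 × 0.7143
     = 0.00968523 + 0.06428700
     = 0.07397223

Step 2: Apply Bayes' theorem
P(A|D) = P(D|A)P(A) / P(D)
       = 0.00968523 / 0.07397223
       = 0.1309


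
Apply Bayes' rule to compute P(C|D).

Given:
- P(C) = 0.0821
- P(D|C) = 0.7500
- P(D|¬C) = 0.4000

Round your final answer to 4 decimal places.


Bayes' theorem: P(C|D) = P(D|C) × P(C) / P(D)

Step 1: Calculate P(D) using law of total probability
P(D) = P(D|C)P(C) + P(D|¬C)P(¬C)
     = 0.7500 × 0.0821 + 0.4000 × 0.9179
     = 0.06157500 + 0.36716000
     = 0.42873500

Step 2: Apply Bayes' theorem
P(C|D) = P(D|C) × P(C) / P(D)
       = 0.06157500 / 0.42873500
       = 0.1436


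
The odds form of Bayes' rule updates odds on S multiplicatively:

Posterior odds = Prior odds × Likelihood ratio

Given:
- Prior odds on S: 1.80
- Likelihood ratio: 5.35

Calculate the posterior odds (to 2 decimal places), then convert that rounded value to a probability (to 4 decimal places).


Step 1: Calculate posterior odds
Posterior odds = Prior odds × LR
               = 1.80 × 5.35
               = 9.63

Step 2: Convert to probability
P(S|E) = Posterior odds / (1 + Posterior odds)
       = 9.63 / (1 + 9.63)
       = 9.63 / 10.63
       = 0.9059

The evidence increased P(S) from 0.6429 to 0.9059.


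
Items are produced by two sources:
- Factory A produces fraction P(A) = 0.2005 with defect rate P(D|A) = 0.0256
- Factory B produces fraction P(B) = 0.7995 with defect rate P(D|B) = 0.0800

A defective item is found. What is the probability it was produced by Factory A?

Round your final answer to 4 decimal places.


Let A = from Factory A, D = defective

Given:
- P(A) = 0.2005, P(B) = 0.7995
- P(D|A) = 0.0256, P(D|B) = 0.0800

Step 1: Find P(D)
P(D) = P(D|A)P(A) + P(D|B)P(B)
     = 0.0256 × 0.2005 + 0.0800 × 0.7995
     = 0.00513280 + 0.06396000
     = 0.06909280

Step 2: Apply Bayes' theorem
P(A|D) = P(D|A)P(A) / P(D)
       = 0.00513280 / 0.06909280
       = 0.0743


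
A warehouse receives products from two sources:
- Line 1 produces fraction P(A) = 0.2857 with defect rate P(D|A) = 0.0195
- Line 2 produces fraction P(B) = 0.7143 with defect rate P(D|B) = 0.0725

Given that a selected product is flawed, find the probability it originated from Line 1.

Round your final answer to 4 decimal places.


Let A = from Line 1, D = flawed

Given:
- P(A) = 0.2857, P(B) = 0.7143
- P(D|A) = 0.0195, P(D|B) = 0.0725

Step 1: Find P(D)
P(D) = P(D|A)P(A) + P(D|B)P(B)
     = 0.0195 × 0.2857 + 0.0725 × 0.7143
     = 0.00557115 + 0.05178675
     = 0.05735790

Step 2: Apply Bayes' theorem
P(A|D) = P(D|A)P(A) / P(D)
       = 0.00557115 / 0.05735790
       = 0.0971


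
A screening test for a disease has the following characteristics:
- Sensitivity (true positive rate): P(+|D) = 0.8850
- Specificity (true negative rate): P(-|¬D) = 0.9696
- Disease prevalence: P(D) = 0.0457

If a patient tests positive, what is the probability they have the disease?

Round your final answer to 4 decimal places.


Let D = has disease, + = positive test

Given:
- P(D) = 0.0457 (prevalence)
- P(+|D) = 0.8850 (sensitivity)
- P(-|¬D) = 0.9696 (specificity)
- P(+|¬D) = 0.0304 (false positive rate = 1 - specificity)

Step 1: Find P(+)
P(+) = P(+|D)P(D) + P(+|¬D)P(¬D)
     = 0.8850 × 0.0457 + 0.0304 × 0.9543
     = 0.04044450 + 0.02901072
     = 0.06945522

Step 2: Apply Bayes' theorem for P(D|+)
P(D|+) = P(+|D)P(D) / P(+)
       = 0.04044450 / 0.06945522
       = 0.5823


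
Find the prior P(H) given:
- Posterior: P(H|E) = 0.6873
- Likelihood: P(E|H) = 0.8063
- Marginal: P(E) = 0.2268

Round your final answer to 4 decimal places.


From Bayes' theorem: P(H|E) = P(E|H) × P(H) / P(E)

Rearranging for P(H):
P(H) = P(H|E) × P(E) / P(E|H)
     = 0.6873 × 0.2268 / 0.8063
     = 0.15587964 / 0.8063
     = 0.1933


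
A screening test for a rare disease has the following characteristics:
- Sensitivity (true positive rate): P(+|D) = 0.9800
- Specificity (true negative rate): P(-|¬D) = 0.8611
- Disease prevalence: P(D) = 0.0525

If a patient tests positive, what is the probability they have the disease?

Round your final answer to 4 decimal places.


Let D = has disease, + = positive test

Given:
- P(D) = 0.0525 (prevalence)
- P(+|D) = 0.9800 (sensitivity)
- P(-|¬D) = 0.8611 (specificity)
- P(+|¬D) = 0.1389 (false positive rate = 1 - specificity)

Step 1: Find P(+)
P(+) = P(+|D)P(D) + P(+|¬D)P(¬D)
     = 0.9800 × 0.0525 + 0.1389 × 0.9475
     = 0.05145000 + 0.13160775
     = 0.18305775

Step 2: Apply Bayes' theorem for P(D|+)
P(D|+) = P(+|D)P(D) / P(+)
       = 0.05145000 / 0.18305775
       = 0.2811


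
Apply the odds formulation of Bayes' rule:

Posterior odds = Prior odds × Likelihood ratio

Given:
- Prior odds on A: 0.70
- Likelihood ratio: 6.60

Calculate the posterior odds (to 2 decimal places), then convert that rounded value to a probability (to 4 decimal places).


Step 1: Calculate posterior odds
Posterior odds = Prior odds × LR
               = 0.70 × 6.60
               = 4.62

Step 2: Convert to probability
P(A|E) = Posterior odds / (1 + Posterior odds)
       = 4.62 / (1 + 4.62)
       = 4.62 / 5.62
       = 0.8221

The evidence increased P(A) from 0.4118 to 0.8221.


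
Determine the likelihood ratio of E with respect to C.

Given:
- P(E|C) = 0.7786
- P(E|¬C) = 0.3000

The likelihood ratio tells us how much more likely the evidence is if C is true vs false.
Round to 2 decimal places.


Likelihood Ratio (LR) = P(E|C) / P(E|¬C)

LR = 0.7786 / 0.3000
   = 2.60

The evidence is 2.60 times more likely if C is true than if C is false.
LR > 1, so observing E raises the odds in favor of C.


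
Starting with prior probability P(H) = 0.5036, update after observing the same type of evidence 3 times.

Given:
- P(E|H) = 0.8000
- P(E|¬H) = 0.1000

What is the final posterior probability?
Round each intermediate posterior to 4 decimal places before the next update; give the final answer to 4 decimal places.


Sequential Bayesian updating:

Initial prior: P(H) = 0.5036

Update 1:
  P(E) = 0.8000 × 0.5036 + 0.1000 × 0.4964 = 0.40288000 + 0.04964000 = 0.45252000
  P(H|E) = 0.40288000 / 0.45252000 = 0.8903

Update 2:
  P(E) = 0.8000 × 0.8903 + 0.1000 × 0.1097 = 0.71224000 + 0.01097000 = 0.72321000
  P(H|E) = 0.71224000 / 0.72321000 = 0.9848

Update 3:
  P(E) = 0.8000 × 0.9848 + 0.1000 × 0.0152 = 0.78784000 + 0.00152000 = 0.78936000
  P(H|E) = 0.78784000 / 0.78936000 = 0.9981

Final posterior: 0.9981


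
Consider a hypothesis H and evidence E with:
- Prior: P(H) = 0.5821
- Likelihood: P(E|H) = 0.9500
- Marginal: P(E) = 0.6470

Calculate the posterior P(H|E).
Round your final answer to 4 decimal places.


Using Bayes' theorem:

P(H|E) = P(E|H) × P(H) / P(E)
       = 0.9500 × 0.5821 / 0.6470
       = 0.55299500 / 0.6470
       = 0.8547

The evidence strengthens our belief in H.
Prior: 0.5821 → Posterior: 0.8547


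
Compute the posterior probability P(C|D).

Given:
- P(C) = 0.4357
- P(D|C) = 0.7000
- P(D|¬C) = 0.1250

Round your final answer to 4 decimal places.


Bayes' theorem: P(C|D) = P(D|C) × P(C) / P(D)

Step 1: Calculate P(D) using law of total probability
P(D) = P(D|C)P(C) + P(D|¬C)P(¬C)
     = 0.7000 × 0.4357 + 0.1250 × 0.5643
     = 0.30499000 + 0.07053750
     = 0.37552750

Step 2: Apply Bayes' theorem
P(C|D) = P(D|C) × P(C) / P(D)
       = 0.30499000 / 0.37552750
       = 0.8122


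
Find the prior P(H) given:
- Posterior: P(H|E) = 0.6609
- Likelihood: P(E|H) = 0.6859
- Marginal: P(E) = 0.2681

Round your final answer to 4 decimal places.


From Bayes' theorem: P(H|E) = P(E|H) × P(H) / P(E)

Rearranging for P(H):
P(H) = P(H|E) × P(E) / P(E|H)
     = 0.6609 × 0.2681 / 0.6859
     = 0.17718729 / 0.6859
     = 0.2583


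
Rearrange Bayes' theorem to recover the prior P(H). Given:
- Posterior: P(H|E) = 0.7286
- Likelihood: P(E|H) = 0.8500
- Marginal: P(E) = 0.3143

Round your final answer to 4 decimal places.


From Bayes' theorem: P(H|E) = P(E|H) × P(H) / P(E)

Rearranging for P(H):
P(H) = P(H|E) × P(E) / P(E|H)
     = 0.7286 × 0.3143 / 0.8500
     = 0.22899898 / 0.8500
     = 0.2694


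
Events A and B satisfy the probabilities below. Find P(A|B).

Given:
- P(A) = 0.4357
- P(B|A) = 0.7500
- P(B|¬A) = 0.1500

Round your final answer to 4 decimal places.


Bayes' theorem: P(A|B) = P(B|A) × P(A) / P(B)

Step 1: Calculate P(B) using law of total probability
P(B) = P(B|A)P(A) + P(B|¬A)P(¬A)
     = 0.7500 × 0.4357 + 0.1500 × 0.5643
     = 0.32677500 + 0.08464500
     = 0.41142000

Step 2: Apply Bayes' theorem
P(A|B) = P(B|A) × P(A) / P(B)
       = 0.32677500 / 0.41142000
       = 0.7943


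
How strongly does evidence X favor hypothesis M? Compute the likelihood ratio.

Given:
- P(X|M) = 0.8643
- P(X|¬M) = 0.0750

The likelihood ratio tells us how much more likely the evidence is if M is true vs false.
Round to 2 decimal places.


Likelihood Ratio (LR) = P(X|M) / P(X|¬M)

LR = 0.8643 / 0.0750
   = 11.52

The evidence is 11.52 times more likely if M is true than if M is false.
Because LR exceeds 1, X is evidence for M.


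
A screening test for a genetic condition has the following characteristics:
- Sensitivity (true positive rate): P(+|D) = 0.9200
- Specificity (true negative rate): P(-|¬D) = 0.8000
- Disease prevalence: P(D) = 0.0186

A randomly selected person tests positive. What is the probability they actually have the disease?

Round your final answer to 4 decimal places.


Let D = has disease, + = positive test

Given:
- P(D) = 0.0186 (prevalence)
- P(+|D) = 0.9200 (sensitivity)
- P(-|¬D) = 0.8000 (specificity)
- P(+|¬D) = 0.2000 (false positive rate = 1 - specificity)

Step 1: Find P(+)
P(+) = P(+|D)P(D) + P(+|¬D)P(¬D)
     = 0.9200 × 0.0186 + 0.2000 × 0.9814
     = 0.01711200 + 0.19628000
     = 0.21339200

Step 2: Apply Bayes' theorem for P(D|+)
P(D|+) = P(+|D)P(D) / P(+)
       = 0.01711200 / 0.21339200
       = 0.0802


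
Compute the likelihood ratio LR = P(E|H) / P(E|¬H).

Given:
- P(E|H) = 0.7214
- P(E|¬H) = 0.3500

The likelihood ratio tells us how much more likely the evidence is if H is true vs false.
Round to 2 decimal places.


Likelihood Ratio (LR) = P(E|H) / P(E|¬H)

LR = 0.7214 / 0.3500
   = 2.06

The evidence is 2.06 times more likely if H is true than if H is false.
Because LR exceeds 1, E is evidence for H.


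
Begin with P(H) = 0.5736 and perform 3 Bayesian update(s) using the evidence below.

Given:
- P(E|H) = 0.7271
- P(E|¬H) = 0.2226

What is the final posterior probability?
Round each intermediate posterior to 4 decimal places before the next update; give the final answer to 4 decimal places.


Sequential Bayesian updating:

Initial prior: P(H) = 0.5736

Update 1:
  P(E) = 0.7271 × 0.5736 + 0.2226 × 0.4264 = 0.41706456 + 0.09491664 = 0.51198120
  P(H|E) = 0.41706456 / 0.51198120 = 0.8146

Update 2:
  P(E) = 0.7271 × 0.8146 + 0.2226 × 0.1854 = 0.59229566 + 0.04127004 = 0.63356570
  P(H|E) = 0.59229566 / 0.63356570 = 0.9349

Update 3:
  P(E) = 0.7271 × 0.9349 + 0.2226 × 0.0651 = 0.67976579 + 0.01449126 = 0.69425705
  P(H|E) = 0.67976579 / 0.69425705 = 0.9791

Final posterior: 0.9791


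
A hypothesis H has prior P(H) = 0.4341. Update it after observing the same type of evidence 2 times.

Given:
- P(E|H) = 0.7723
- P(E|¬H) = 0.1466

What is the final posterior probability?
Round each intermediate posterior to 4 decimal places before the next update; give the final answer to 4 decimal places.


Sequential Bayesian updating:

Initial prior: P(H) = 0.4341

Update 1:
  P(E) = 0.7723 × 0.4341 + 0.1466 × 0.5659 = 0.33525543 + 0.08296094 = 0.41821637
  P(H|E) = 0.33525543 / 0.41821637 = 0.8016

Update 2:
  P(E) = 0.7723 × 0.8016 + 0.1466 × 0.1984 = 0.61907568 + 0.02908544 = 0.64816112
  P(H|E) = 0.61907568 / 0.64816112 = 0.9551

Final posterior: 0.9551


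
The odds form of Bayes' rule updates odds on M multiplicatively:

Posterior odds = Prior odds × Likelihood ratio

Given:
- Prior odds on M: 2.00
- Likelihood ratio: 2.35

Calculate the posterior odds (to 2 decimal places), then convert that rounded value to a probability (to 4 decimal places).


Step 1: Calculate posterior odds
Posterior odds = Prior odds × LR
               = 2.00 × 2.35
               = 4.70

Step 2: Convert to probability
P(M|E) = Posterior odds / (1 + Posterior odds)
       = 4.70 / (1 + 4.70)
       = 4.70 / 5.70
       = 0.8246

The evidence increased P(M) from 0.6667 to 0.8246.


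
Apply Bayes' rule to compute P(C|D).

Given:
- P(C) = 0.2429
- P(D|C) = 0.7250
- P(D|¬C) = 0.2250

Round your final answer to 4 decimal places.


Bayes' theorem: P(C|D) = P(D|C) × P(C) / P(D)

Step 1: Calculate P(D) using law of total probability
P(D) = P(D|C)P(C) + P(D|¬C)P(¬C)
     = 0.7250 × 0.2429 + 0.2250 × 0.7571
     = 0.17610250 + 0.17034750
     = 0.34645000

Step 2: Apply Bayes' theorem
P(C|D) = P(D|C) × P(C) / P(D)
       = 0.17610250 / 0.34645000
       = 0.5083


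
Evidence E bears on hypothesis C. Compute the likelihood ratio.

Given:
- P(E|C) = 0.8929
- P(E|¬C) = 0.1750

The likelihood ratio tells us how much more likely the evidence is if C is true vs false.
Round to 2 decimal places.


Likelihood Ratio (LR) = P(E|C) / P(E|¬C)

LR = 0.8929 / 0.1750
   = 5.10

The evidence is 5.10 times more likely if C is true than if C is false.
Because LR exceeds 1, E is evidence for C.


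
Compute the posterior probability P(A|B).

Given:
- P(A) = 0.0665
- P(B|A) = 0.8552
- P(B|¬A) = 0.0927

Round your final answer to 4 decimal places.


Bayes' theorem: P(A|B) = P(B|A) × P(A) / P(B)

Step 1: Calculate P(B) using law of total probability
P(B) = P(B|A)P(A) + P(B|¬A)P(¬A)
     = 0.8552 × 0.0665 + 0.0927 × 0.9335
     = 0.05687080 + 0.08653545
     = 0.14340625

Step 2: Apply Bayes' theorem
P(A|B) = P(B|A) × P(A) / P(B)
       = 0.05687080 / 0.14340625
       = 0.3966


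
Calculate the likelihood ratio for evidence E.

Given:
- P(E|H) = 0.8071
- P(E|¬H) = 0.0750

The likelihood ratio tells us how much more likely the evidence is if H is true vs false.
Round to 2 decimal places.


Likelihood Ratio (LR) = P(E|H) / P(E|¬H)

LR = 0.8071 / 0.0750
   = 10.76

The evidence is 10.76 times more likely if H is true than if H is false.
LR > 1, so observing E raises the odds in favor of H.


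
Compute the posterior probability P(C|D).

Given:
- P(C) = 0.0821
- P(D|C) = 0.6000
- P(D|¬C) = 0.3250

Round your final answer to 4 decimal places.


Bayes' theorem: P(C|D) = P(D|C) × P(C) / P(D)

Step 1: Calculate P(D) using law of total probability
P(D) = P(D|C)P(C) + P(D|¬C)P(¬C)
     = 0.6000 × 0.0821 + 0.3250 × 0.9179
     = 0.04926000 + 0.29831750
     = 0.34757750

Step 2: Apply Bayes' theorem
P(C|D) = P(D|C) × P(C) / P(D)
       = 0.04926000 / 0.34757750
       = 0.1417


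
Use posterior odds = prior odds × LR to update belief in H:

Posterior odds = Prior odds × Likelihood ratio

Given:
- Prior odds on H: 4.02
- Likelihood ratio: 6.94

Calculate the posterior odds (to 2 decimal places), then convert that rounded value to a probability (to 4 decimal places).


Step 1: Calculate posterior odds
Posterior odds = Prior odds × LR
               = 4.02 × 6.94
               = 27.90

Step 2: Convert to probability
P(H|E) = Posterior odds / (1 + Posterior odds)
       = 27.90 / (1 + 27.90)
       = 27.90 / 28.90
       = 0.9654

The evidence increased P(H) from 0.8008 to 0.9654.
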